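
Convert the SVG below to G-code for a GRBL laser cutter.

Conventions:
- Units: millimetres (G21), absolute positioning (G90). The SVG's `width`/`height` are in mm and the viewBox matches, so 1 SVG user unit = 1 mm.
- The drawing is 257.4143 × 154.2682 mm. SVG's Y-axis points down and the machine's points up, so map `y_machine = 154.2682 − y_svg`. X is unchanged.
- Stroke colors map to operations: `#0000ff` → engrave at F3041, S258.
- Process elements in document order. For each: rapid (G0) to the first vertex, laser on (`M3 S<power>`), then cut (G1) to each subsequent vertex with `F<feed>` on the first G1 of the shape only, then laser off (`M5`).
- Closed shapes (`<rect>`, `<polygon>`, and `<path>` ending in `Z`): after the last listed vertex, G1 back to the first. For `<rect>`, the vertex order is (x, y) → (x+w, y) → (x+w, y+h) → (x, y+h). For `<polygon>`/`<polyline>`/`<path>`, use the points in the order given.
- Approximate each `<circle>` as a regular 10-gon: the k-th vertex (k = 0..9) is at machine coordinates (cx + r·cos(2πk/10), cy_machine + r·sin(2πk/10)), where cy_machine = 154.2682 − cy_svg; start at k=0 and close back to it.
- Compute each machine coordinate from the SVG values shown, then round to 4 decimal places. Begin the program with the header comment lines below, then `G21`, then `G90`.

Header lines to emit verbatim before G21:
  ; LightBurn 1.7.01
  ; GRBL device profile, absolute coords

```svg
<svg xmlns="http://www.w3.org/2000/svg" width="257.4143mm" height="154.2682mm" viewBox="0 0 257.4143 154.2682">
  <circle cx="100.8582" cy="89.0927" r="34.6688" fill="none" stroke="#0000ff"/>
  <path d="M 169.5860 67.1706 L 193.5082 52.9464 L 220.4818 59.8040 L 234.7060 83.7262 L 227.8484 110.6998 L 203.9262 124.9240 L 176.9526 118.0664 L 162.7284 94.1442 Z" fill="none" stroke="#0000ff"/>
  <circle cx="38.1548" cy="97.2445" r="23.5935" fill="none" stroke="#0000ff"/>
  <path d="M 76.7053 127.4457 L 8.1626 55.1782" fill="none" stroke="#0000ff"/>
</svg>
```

; LightBurn 1.7.01
; GRBL device profile, absolute coords
G21
G90
G0 X135.5270 Y65.1755
M3 S258
G1 X128.9058 Y85.5533 F3041
G1 X111.5714 Y98.1475
G1 X90.1450 Y98.1475
G1 X72.8106 Y85.5533
G1 X66.1894 Y65.1755
G1 X72.8106 Y44.7977
G1 X90.1450 Y32.2035
G1 X111.5714 Y32.2035
G1 X128.9058 Y44.7977
G1 X135.5270 Y65.1755
M5
G0 X169.5860 Y87.0976
M3 S258
G1 X193.5082 Y101.3218 F3041
G1 X220.4818 Y94.4642
G1 X234.7060 Y70.5420
G1 X227.8484 Y43.5684
G1 X203.9262 Y29.3442
G1 X176.9526 Y36.2018
G1 X162.7284 Y60.1240
G1 X169.5860 Y87.0976
M5
G0 X61.7483 Y57.0237
M3 S258
G1 X57.2423 Y70.8916 F3041
G1 X45.4456 Y79.4625
G1 X30.8640 Y79.4625
G1 X19.0673 Y70.8916
G1 X14.5613 Y57.0237
G1 X19.0673 Y43.1558
G1 X30.8640 Y34.5849
G1 X45.4456 Y34.5849
G1 X57.2423 Y43.1558
G1 X61.7483 Y57.0237
M5
G0 X76.7053 Y26.8225
M3 S258
G1 X8.1626 Y99.0900 F3041
M5

viewBox `0 0 257.4143 154.2682` with mm width/height → 1 unit = 1 mm. Flip: y_m = 154.2682 − y_svg.

**Shape 1** — `<circle>` circle, stroke `#0000ff` → engrave (S258, F3041). Machine vertices: (135.5270,65.1755) → (128.9058,85.5533) → (111.5714,98.1475) → (90.1450,98.1475) → (72.8106,85.5533) → (66.1894,65.1755) → (72.8106,44.7977) → (90.1450,32.2035) → (111.5714,32.2035) → (128.9058,44.7977) → (135.5270,65.1755). Closed: final G1 returns to the first vertex.

**Shape 2** — `<path>` regular polygon, stroke `#0000ff` → engrave (S258, F3041). Machine vertices: (169.5860,87.0976) → (193.5082,101.3218) → (220.4818,94.4642) → (234.7060,70.5420) → (227.8484,43.5684) → (203.9262,29.3442) → (176.9526,36.2018) → (162.7284,60.1240) → (169.5860,87.0976). Closed: final G1 returns to the first vertex.

**Shape 3** — `<circle>` circle, stroke `#0000ff` → engrave (S258, F3041). Machine vertices: (61.7483,57.0237) → (57.2423,70.8916) → (45.4456,79.4625) → (30.8640,79.4625) → (19.0673,70.8916) → (14.5613,57.0237) → (19.0673,43.1558) → (30.8640,34.5849) → (45.4456,34.5849) → (57.2423,43.1558) → (61.7483,57.0237). Closed: final G1 returns to the first vertex.

**Shape 4** — `<path>` line segment, stroke `#0000ff` → engrave (S258, F3041). Machine vertices: (76.7053,26.8225) → (8.1626,99.0900). Open path.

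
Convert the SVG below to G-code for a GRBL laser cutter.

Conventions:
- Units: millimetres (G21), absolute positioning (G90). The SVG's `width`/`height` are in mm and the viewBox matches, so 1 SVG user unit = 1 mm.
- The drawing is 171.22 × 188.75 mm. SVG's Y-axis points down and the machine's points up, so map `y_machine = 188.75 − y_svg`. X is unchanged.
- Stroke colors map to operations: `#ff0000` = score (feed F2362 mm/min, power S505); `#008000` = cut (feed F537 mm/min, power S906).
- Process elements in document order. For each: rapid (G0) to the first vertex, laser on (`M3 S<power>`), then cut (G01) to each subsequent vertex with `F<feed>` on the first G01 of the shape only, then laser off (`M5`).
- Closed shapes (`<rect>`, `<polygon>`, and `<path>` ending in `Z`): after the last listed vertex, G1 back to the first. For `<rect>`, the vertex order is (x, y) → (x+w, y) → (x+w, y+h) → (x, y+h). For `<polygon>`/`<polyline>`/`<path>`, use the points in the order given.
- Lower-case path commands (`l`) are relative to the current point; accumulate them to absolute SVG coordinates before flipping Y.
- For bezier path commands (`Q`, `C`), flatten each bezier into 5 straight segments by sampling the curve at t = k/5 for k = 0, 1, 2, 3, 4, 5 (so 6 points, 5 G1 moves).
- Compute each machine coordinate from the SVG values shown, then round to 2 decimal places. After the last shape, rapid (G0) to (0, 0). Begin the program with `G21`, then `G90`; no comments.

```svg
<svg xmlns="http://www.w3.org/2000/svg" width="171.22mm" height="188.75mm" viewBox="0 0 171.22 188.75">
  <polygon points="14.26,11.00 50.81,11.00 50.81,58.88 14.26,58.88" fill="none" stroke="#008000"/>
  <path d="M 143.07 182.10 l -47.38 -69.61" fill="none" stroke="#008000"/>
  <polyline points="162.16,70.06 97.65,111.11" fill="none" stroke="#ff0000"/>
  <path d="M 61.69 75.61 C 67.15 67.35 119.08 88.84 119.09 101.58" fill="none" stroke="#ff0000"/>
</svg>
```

Since the viewBox matches the mm dimensions, user units are millimetres directly. The only transform is the Y-flip y_m = 188.75 − y_svg.

Shape 1 is a rectangle drawn with `<polygon>`. Its stroke #008000 means cut at S906, F537. After flipping Y the toolpath is (14.26,177.75) → (50.81,177.75) → (50.81,129.87) → (14.26,129.87) → (14.26,177.75), returning to the start.

Shape 2 is a line segment drawn with `<path>`. Its stroke #008000 means cut at S906, F537. After flipping Y the toolpath is (143.07,6.65) → (95.69,76.26).

Shape 3 is a line segment drawn with `<polyline>`. Its stroke #ff0000 means score at S505, F2362. After flipping Y the toolpath is (162.16,118.69) → (97.65,77.64).

Shape 4 is a cubic bezier drawn with `<path>`. Its stroke #ff0000 means score at S505, F2362. After flipping Y the toolpath is (61.69,113.14) → (69.76,114.83) → (84.25,111.24) → (100.45,104.19) → (113.64,95.56) → (119.09,87.17).

G21
G90
G0 X14.26 Y177.75
M3 S906
G01 X50.81 Y177.75 F537
G01 X50.81 Y129.87
G01 X14.26 Y129.87
G01 X14.26 Y177.75
M5
G0 X143.07 Y6.65
M3 S906
G01 X95.69 Y76.26 F537
M5
G0 X162.16 Y118.69
M3 S505
G01 X97.65 Y77.64 F2362
M5
G0 X61.69 Y113.14
M3 S505
G01 X69.76 Y114.83 F2362
G01 X84.25 Y111.24
G01 X100.45 Y104.19
G01 X113.64 Y95.56
G01 X119.09 Y87.17
M5
G0 X0.00 Y0.00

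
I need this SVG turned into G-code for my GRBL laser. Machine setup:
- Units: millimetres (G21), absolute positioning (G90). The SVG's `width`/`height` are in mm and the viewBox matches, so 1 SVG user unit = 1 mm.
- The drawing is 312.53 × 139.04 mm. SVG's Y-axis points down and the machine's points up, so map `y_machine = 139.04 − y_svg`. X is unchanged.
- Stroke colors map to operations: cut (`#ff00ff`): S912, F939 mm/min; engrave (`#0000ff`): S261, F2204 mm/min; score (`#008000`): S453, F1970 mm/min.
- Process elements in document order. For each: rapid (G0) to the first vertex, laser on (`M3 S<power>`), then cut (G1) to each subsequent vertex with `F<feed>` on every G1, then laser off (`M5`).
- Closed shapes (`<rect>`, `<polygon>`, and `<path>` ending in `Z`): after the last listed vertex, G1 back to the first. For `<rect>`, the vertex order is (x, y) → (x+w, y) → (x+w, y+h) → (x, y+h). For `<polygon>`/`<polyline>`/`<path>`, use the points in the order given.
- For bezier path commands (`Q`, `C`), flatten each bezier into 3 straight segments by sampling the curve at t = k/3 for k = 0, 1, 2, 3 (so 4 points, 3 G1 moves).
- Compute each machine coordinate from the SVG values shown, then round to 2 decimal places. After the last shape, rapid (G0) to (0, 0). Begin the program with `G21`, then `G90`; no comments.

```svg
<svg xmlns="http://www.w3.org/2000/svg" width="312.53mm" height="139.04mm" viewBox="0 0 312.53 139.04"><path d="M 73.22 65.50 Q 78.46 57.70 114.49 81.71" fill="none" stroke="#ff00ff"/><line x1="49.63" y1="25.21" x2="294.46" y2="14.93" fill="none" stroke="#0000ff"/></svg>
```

G21
G90
G0 X73.22 Y73.54
M3 S912
G1 X80.13 Y75.21 F939
G1 X93.89 Y69.80 F939
G1 X114.49 Y57.33 F939
M5
G0 X49.63 Y113.83
M3 S261
G1 X294.46 Y124.11 F2204
M5
G0 X0.00 Y0.00

Since the viewBox matches the mm dimensions, user units are millimetres directly. The only transform is the Y-flip y_m = 139.04 − y_svg.

Shape 1 is a quadratic bezier drawn with `<path>`. Its stroke #ff00ff means cut at S912, F939. After flipping Y the toolpath is (73.22,73.54) → (80.13,75.21) → (93.89,69.80) → (114.49,57.33).

Shape 2 is a line segment drawn with `<line>`. Its stroke #0000ff means engrave at S261, F2204. After flipping Y the toolpath is (49.63,113.83) → (294.46,124.11).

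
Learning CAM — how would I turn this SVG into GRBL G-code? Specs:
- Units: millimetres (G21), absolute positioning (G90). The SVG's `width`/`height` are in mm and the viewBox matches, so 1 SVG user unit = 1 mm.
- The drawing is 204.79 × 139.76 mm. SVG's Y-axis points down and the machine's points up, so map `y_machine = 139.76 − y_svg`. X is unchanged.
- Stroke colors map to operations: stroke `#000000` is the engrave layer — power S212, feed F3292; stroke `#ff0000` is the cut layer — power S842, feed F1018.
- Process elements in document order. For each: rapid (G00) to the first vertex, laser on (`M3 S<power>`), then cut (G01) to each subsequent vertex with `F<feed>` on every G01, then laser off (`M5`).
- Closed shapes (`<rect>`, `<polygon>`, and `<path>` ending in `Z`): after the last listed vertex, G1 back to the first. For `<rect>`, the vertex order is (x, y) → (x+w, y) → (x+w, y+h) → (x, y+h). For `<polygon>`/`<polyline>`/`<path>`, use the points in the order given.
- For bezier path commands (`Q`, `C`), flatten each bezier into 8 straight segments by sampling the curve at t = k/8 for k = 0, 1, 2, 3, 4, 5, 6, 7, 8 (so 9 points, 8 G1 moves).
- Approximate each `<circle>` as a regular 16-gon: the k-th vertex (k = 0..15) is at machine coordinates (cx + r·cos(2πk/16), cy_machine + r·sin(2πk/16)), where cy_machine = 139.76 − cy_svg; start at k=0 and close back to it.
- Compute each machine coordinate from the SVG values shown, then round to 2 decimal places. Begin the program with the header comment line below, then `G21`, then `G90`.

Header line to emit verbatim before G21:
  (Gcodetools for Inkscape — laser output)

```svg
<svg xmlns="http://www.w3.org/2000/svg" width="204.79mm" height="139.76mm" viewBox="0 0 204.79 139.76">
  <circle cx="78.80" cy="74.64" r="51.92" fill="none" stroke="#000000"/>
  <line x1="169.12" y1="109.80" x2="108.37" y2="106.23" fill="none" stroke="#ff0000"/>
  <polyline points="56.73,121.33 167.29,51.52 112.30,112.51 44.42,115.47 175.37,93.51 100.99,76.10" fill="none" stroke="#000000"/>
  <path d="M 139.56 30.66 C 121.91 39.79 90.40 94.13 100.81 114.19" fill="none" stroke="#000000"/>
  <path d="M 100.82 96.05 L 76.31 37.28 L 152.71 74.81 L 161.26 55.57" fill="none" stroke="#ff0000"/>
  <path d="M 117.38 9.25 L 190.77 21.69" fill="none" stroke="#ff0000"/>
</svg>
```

Since the viewBox matches the mm dimensions, user units are millimetres directly. The only transform is the Y-flip y_m = 139.76 − y_svg.

Shape 1 is a circle drawn with `<circle>`. Its stroke #000000 means engrave at S212, F3292. After flipping Y the toolpath is (130.72,65.12) → (126.77,84.99) → (115.51,101.83) → (98.67,113.09) → (78.80,117.04) → (58.93,113.09) → (42.09,101.83) → (30.83,84.99) → (26.88,65.12) → (30.83,45.25) → (42.09,28.41) → (58.93,17.15) → (78.80,13.20) → (98.67,17.15) → (115.51,28.41) → (126.77,45.25) → (130.72,65.12), returning to the start.

Shape 2 is a line segment drawn with `<line>`. Its stroke #ff0000 means cut at S842, F1018. After flipping Y the toolpath is (169.12,29.96) → (108.37,33.53).

Shape 3 is a open polyline drawn with `<polyline>`. Its stroke #000000 means engrave at S212, F3292. After flipping Y the toolpath is (56.73,18.43) → (167.29,88.24) → (112.30,27.25) → (44.42,24.29) → (175.37,46.25) → (100.99,63.66).

Shape 4 is a cubic bezier drawn with `<path>`. Its stroke #000000 means engrave at S212, F3292. After flipping Y the toolpath is (139.56,109.10) → (132.40,103.71) → (124.60,95.02) → (116.80,83.95) → (109.66,71.43) → (103.84,58.41) → (99.99,45.80) → (98.76,34.54) → (100.81,25.57).

Shape 5 is a open polyline drawn with `<path>`. Its stroke #ff0000 means cut at S842, F1018. After flipping Y the toolpath is (100.82,43.71) → (76.31,102.48) → (152.71,64.95) → (161.26,84.19).

Shape 6 is a line segment drawn with `<path>`. Its stroke #ff0000 means cut at S842, F1018. After flipping Y the toolpath is (117.38,130.51) → (190.77,118.07).

(Gcodetools for Inkscape — laser output)
G21
G90
G00 X130.72 Y65.12
M3 S212
G01 X126.77 Y84.99 F3292
G01 X115.51 Y101.83 F3292
G01 X98.67 Y113.09 F3292
G01 X78.80 Y117.04 F3292
G01 X58.93 Y113.09 F3292
G01 X42.09 Y101.83 F3292
G01 X30.83 Y84.99 F3292
G01 X26.88 Y65.12 F3292
G01 X30.83 Y45.25 F3292
G01 X42.09 Y28.41 F3292
G01 X58.93 Y17.15 F3292
G01 X78.80 Y13.20 F3292
G01 X98.67 Y17.15 F3292
G01 X115.51 Y28.41 F3292
G01 X126.77 Y45.25 F3292
G01 X130.72 Y65.12 F3292
M5
G00 X169.12 Y29.96
M3 S842
G01 X108.37 Y33.53 F1018
M5
G00 X56.73 Y18.43
M3 S212
G01 X167.29 Y88.24 F3292
G01 X112.30 Y27.25 F3292
G01 X44.42 Y24.29 F3292
G01 X175.37 Y46.25 F3292
G01 X100.99 Y63.66 F3292
M5
G00 X139.56 Y109.10
M3 S212
G01 X132.40 Y103.71 F3292
G01 X124.60 Y95.02 F3292
G01 X116.80 Y83.95 F3292
G01 X109.66 Y71.43 F3292
G01 X103.84 Y58.41 F3292
G01 X99.99 Y45.80 F3292
G01 X98.76 Y34.54 F3292
G01 X100.81 Y25.57 F3292
M5
G00 X100.82 Y43.71
M3 S842
G01 X76.31 Y102.48 F1018
G01 X152.71 Y64.95 F1018
G01 X161.26 Y84.19 F1018
M5
G00 X117.38 Y130.51
M3 S842
G01 X190.77 Y118.07 F1018
M5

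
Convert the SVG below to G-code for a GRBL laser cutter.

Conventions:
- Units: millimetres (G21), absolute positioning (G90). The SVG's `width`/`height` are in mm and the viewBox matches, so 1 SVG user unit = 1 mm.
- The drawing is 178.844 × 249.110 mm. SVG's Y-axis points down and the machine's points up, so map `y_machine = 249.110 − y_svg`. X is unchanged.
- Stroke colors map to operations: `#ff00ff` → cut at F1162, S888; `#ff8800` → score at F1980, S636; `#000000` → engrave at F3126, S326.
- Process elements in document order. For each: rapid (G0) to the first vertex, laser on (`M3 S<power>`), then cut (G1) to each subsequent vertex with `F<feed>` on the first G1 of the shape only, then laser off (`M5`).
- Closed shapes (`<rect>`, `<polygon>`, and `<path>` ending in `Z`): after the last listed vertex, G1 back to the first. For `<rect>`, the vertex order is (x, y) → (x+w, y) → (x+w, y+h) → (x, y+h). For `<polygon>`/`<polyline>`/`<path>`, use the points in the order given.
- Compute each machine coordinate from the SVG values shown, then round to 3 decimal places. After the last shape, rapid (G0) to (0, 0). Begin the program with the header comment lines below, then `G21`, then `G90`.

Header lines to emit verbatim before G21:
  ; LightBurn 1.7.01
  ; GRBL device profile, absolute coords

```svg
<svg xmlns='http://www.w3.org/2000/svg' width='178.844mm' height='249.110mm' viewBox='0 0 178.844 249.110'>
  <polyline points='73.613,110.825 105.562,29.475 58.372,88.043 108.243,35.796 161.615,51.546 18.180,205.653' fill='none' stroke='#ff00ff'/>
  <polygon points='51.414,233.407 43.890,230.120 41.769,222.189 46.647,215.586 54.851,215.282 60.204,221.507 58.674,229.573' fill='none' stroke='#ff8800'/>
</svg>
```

Since the viewBox matches the mm dimensions, user units are millimetres directly. The only transform is the Y-flip y_m = 249.110 − y_svg.

Shape 1 is a open polyline drawn with `<polyline>`. Its stroke #ff00ff means cut at S888, F1162. After flipping Y the toolpath is (73.613,138.285) → (105.562,219.635) → (58.372,161.067) → (108.243,213.314) → (161.615,197.564) → (18.180,43.457).

Shape 2 is a regular polygon drawn with `<polygon>`. Its stroke #ff8800 means score at S636, F1980. After flipping Y the toolpath is (51.414,15.703) → (43.890,18.990) → (41.769,26.921) → (46.647,33.524) → (54.851,33.828) → (60.204,27.603) → (58.674,19.537) → (51.414,15.703), returning to the start.

; LightBurn 1.7.01
; GRBL device profile, absolute coords
G21
G90
G0 X73.613 Y138.285
M3 S888
G1 X105.562 Y219.635 F1162
G1 X58.372 Y161.067
G1 X108.243 Y213.314
G1 X161.615 Y197.564
G1 X18.180 Y43.457
M5
G0 X51.414 Y15.703
M3 S636
G1 X43.890 Y18.990 F1980
G1 X41.769 Y26.921
G1 X46.647 Y33.524
G1 X54.851 Y33.828
G1 X60.204 Y27.603
G1 X58.674 Y19.537
G1 X51.414 Y15.703
M5
G0 X0.000 Y0.000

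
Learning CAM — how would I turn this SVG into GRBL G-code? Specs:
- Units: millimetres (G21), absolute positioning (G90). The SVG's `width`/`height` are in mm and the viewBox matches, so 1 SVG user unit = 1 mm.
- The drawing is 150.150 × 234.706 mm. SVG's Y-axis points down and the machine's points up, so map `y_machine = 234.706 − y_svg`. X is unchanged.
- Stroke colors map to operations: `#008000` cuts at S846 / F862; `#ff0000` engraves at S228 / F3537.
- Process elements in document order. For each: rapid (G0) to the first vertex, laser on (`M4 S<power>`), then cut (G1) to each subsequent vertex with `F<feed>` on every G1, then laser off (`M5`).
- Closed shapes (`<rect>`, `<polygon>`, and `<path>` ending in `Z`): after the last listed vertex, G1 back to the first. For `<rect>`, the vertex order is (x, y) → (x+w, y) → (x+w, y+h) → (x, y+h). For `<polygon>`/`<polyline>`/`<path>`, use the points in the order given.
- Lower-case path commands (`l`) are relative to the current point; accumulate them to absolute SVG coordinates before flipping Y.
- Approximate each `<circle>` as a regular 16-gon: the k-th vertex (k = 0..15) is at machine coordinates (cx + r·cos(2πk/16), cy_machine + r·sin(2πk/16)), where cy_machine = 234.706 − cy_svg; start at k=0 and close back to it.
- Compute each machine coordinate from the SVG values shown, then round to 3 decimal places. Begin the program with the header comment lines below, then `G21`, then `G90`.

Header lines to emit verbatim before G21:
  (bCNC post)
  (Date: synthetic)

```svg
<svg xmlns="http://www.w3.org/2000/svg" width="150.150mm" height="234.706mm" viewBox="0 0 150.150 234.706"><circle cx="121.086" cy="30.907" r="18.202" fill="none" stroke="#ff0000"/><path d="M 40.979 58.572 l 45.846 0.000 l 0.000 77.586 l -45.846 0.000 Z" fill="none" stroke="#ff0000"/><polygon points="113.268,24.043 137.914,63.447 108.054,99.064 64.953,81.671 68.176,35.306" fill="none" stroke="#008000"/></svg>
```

(bCNC post)
(Date: synthetic)
G21
G90
G0 X139.288 Y203.799
M4 S228
G1 X137.902 Y210.765 F3537
G1 X133.957 Y216.670 F3537
G1 X128.052 Y220.615 F3537
G1 X121.086 Y222.001 F3537
G1 X114.120 Y220.615 F3537
G1 X108.215 Y216.670 F3537
G1 X104.270 Y210.765 F3537
G1 X102.884 Y203.799 F3537
G1 X104.270 Y196.833 F3537
G1 X108.215 Y190.928 F3537
G1 X114.120 Y186.983 F3537
G1 X121.086 Y185.597 F3537
G1 X128.052 Y186.983 F3537
G1 X133.957 Y190.928 F3537
G1 X137.902 Y196.833 F3537
G1 X139.288 Y203.799 F3537
M5
G0 X40.979 Y176.134
M4 S228
G1 X86.825 Y176.134 F3537
G1 X86.825 Y98.548 F3537
G1 X40.979 Y98.548 F3537
G1 X40.979 Y176.134 F3537
M5
G0 X113.268 Y210.663
M4 S846
G1 X137.914 Y171.259 F862
G1 X108.054 Y135.642 F862
G1 X64.953 Y153.035 F862
G1 X68.176 Y199.400 F862
G1 X113.268 Y210.663 F862
M5

Since the viewBox matches the mm dimensions, user units are millimetres directly. The only transform is the Y-flip y_m = 234.706 − y_svg.

Shape 1 is a circle drawn with `<circle>`. Its stroke #ff0000 means engrave at S228, F3537. After flipping Y the toolpath is (139.288,203.799) → (137.902,210.765) → (133.957,216.670) → (128.052,220.615) → (121.086,222.001) → (114.120,220.615) → (108.215,216.670) → (104.270,210.765) → (102.884,203.799) → (104.270,196.833) → (108.215,190.928) → (114.120,186.983) → (121.086,185.597) → (128.052,186.983) → (133.957,190.928) → (137.902,196.833) → (139.288,203.799), returning to the start.

Shape 2 is a rectangle drawn with `<path>`. Its stroke #ff0000 means engrave at S228, F3537. After flipping Y the toolpath is (40.979,176.134) → (86.825,176.134) → (86.825,98.548) → (40.979,98.548) → (40.979,176.134), returning to the start.

Shape 3 is a regular polygon drawn with `<polygon>`. Its stroke #008000 means cut at S846, F862. After flipping Y the toolpath is (113.268,210.663) → (137.914,171.259) → (108.054,135.642) → (64.953,153.035) → (68.176,199.400) → (113.268,210.663), returning to the start.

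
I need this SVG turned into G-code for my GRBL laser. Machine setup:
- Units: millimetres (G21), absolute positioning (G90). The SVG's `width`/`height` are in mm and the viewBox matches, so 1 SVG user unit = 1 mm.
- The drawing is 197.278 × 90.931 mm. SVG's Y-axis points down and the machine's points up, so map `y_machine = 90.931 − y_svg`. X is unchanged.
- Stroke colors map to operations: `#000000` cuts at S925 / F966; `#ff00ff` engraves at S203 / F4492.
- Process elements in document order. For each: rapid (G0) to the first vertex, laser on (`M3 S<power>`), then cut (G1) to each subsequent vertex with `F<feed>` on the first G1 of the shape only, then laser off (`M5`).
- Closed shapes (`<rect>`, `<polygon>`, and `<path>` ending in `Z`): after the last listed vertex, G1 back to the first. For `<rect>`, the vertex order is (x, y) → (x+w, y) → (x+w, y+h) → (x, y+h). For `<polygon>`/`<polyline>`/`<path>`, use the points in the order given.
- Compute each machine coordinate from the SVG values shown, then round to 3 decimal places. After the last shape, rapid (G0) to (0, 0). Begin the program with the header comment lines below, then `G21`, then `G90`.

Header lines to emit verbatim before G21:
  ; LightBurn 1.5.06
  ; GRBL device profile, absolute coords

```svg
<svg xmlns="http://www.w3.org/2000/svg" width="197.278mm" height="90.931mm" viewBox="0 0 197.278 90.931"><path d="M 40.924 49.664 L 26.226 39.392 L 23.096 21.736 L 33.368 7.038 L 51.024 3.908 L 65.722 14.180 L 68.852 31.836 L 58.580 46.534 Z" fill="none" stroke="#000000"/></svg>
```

; LightBurn 1.5.06
; GRBL device profile, absolute coords
G21
G90
G0 X40.924 Y41.267
M3 S925
G1 X26.226 Y51.539 F966
G1 X23.096 Y69.195
G1 X33.368 Y83.893
G1 X51.024 Y87.023
G1 X65.722 Y76.751
G1 X68.852 Y59.095
G1 X58.580 Y44.397
G1 X40.924 Y41.267
M5
G0 X0.000 Y0.000

1 u = 1 mm; y_m = 90.931 − y.

[1] `<path>` regular polygon, #000000→cut S925 F966: (40.924,41.267) → (26.226,51.539) → (23.096,69.195) → (33.368,83.893) → (51.024,87.023) → (65.722,76.751) → (68.852,59.095) → (58.580,44.397) → (40.924,41.267) (closed)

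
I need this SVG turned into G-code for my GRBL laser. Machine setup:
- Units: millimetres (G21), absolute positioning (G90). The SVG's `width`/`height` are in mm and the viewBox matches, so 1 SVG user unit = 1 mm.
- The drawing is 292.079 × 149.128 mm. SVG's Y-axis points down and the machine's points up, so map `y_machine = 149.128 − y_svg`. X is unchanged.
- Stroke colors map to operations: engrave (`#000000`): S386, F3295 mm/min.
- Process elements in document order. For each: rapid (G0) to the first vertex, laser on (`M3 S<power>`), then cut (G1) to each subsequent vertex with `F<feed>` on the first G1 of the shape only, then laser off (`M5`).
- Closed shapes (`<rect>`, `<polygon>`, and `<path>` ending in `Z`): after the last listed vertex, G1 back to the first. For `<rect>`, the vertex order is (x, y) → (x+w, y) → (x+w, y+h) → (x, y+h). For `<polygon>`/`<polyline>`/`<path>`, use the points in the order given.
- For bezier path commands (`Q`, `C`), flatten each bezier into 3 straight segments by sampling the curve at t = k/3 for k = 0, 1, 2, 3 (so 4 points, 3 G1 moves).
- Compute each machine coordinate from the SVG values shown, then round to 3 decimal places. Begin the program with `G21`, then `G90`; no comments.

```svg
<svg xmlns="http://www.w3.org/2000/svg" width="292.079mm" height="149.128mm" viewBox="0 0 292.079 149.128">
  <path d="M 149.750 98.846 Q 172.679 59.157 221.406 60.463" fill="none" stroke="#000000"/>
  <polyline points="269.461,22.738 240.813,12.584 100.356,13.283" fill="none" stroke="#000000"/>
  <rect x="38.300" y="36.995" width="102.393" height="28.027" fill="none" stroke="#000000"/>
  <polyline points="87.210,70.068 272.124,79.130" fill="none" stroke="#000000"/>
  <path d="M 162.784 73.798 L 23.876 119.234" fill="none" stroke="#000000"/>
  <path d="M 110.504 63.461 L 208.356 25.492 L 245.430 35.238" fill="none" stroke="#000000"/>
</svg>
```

Since the viewBox matches the mm dimensions, user units are millimetres directly. The only transform is the Y-flip y_m = 149.128 − y_svg.

Shape 1 is a quadratic bezier drawn with `<path>`. Its stroke #000000 means engrave at S386, F3295. After flipping Y the toolpath is (149.750,50.282) → (167.902,72.186) → (191.788,84.981) → (221.406,88.665).

Shape 2 is a open polyline drawn with `<polyline>`. Its stroke #000000 means engrave at S386, F3295. After flipping Y the toolpath is (269.461,126.390) → (240.813,136.544) → (100.356,135.845).

Shape 3 is a rectangle drawn with `<rect>`. Its stroke #000000 means engrave at S386, F3295. After flipping Y the toolpath is (38.300,112.133) → (140.693,112.133) → (140.693,84.106) → (38.300,84.106) → (38.300,112.133), returning to the start.

Shape 4 is a line segment drawn with `<polyline>`. Its stroke #000000 means engrave at S386, F3295. After flipping Y the toolpath is (87.210,79.060) → (272.124,69.998).

Shape 5 is a line segment drawn with `<path>`. Its stroke #000000 means engrave at S386, F3295. After flipping Y the toolpath is (162.784,75.330) → (23.876,29.894).

Shape 6 is a open polyline drawn with `<path>`. Its stroke #000000 means engrave at S386, F3295. After flipping Y the toolpath is (110.504,85.667) → (208.356,123.636) → (245.430,113.890).

G21
G90
G0 X149.750 Y50.282
M3 S386
G1 X167.902 Y72.186 F3295
G1 X191.788 Y84.981
G1 X221.406 Y88.665
M5
G0 X269.461 Y126.390
M3 S386
G1 X240.813 Y136.544 F3295
G1 X100.356 Y135.845
M5
G0 X38.300 Y112.133
M3 S386
G1 X140.693 Y112.133 F3295
G1 X140.693 Y84.106
G1 X38.300 Y84.106
G1 X38.300 Y112.133
M5
G0 X87.210 Y79.060
M3 S386
G1 X272.124 Y69.998 F3295
M5
G0 X162.784 Y75.330
M3 S386
G1 X23.876 Y29.894 F3295
M5
G0 X110.504 Y85.667
M3 S386
G1 X208.356 Y123.636 F3295
G1 X245.430 Y113.890
M5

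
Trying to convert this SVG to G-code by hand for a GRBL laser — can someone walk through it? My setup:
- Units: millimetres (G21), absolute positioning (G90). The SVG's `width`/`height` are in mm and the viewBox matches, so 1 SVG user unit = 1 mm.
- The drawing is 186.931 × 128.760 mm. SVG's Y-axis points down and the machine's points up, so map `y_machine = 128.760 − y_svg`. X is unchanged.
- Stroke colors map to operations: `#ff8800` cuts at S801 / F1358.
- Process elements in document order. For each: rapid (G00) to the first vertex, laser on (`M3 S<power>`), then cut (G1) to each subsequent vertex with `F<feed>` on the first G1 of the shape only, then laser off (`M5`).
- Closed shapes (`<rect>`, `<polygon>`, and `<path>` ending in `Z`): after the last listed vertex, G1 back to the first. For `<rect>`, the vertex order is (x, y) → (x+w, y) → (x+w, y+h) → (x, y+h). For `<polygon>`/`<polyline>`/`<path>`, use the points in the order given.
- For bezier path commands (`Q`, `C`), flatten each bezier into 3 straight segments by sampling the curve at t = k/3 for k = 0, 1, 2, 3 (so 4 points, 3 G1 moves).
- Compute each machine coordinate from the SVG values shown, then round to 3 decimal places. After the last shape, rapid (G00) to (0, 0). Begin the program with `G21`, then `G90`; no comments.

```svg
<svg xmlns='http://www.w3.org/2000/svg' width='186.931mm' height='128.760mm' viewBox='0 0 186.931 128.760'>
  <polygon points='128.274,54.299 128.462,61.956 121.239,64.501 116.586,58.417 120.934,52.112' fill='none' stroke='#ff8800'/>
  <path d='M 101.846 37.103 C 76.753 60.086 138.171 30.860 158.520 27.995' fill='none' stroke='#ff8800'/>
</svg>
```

Since the viewBox matches the mm dimensions, user units are millimetres directly. The only transform is the Y-flip y_m = 128.760 − y_svg.

Shape 1 is a regular polygon drawn with `<polygon>`. Its stroke #ff8800 means cut at S801, F1358. After flipping Y the toolpath is (128.274,74.461) → (128.462,66.804) → (121.239,64.259) → (116.586,70.343) → (120.934,76.648) → (128.274,74.461), returning to the start.

Shape 2 is a cubic bezier drawn with `<path>`. Its stroke #ff8800 means cut at S801, F1358. After flipping Y the toolpath is (101.846,91.657) → (100.865,83.167) → (129.207,92.023) → (158.520,100.765).

G21
G90
G00 X128.274 Y74.461
M3 S801
G1 X128.462 Y66.804 F1358
G1 X121.239 Y64.259
G1 X116.586 Y70.343
G1 X120.934 Y76.648
G1 X128.274 Y74.461
M5
G00 X101.846 Y91.657
M3 S801
G1 X100.865 Y83.167 F1358
G1 X129.207 Y92.023
G1 X158.520 Y100.765
M5
G00 X0.000 Y0.000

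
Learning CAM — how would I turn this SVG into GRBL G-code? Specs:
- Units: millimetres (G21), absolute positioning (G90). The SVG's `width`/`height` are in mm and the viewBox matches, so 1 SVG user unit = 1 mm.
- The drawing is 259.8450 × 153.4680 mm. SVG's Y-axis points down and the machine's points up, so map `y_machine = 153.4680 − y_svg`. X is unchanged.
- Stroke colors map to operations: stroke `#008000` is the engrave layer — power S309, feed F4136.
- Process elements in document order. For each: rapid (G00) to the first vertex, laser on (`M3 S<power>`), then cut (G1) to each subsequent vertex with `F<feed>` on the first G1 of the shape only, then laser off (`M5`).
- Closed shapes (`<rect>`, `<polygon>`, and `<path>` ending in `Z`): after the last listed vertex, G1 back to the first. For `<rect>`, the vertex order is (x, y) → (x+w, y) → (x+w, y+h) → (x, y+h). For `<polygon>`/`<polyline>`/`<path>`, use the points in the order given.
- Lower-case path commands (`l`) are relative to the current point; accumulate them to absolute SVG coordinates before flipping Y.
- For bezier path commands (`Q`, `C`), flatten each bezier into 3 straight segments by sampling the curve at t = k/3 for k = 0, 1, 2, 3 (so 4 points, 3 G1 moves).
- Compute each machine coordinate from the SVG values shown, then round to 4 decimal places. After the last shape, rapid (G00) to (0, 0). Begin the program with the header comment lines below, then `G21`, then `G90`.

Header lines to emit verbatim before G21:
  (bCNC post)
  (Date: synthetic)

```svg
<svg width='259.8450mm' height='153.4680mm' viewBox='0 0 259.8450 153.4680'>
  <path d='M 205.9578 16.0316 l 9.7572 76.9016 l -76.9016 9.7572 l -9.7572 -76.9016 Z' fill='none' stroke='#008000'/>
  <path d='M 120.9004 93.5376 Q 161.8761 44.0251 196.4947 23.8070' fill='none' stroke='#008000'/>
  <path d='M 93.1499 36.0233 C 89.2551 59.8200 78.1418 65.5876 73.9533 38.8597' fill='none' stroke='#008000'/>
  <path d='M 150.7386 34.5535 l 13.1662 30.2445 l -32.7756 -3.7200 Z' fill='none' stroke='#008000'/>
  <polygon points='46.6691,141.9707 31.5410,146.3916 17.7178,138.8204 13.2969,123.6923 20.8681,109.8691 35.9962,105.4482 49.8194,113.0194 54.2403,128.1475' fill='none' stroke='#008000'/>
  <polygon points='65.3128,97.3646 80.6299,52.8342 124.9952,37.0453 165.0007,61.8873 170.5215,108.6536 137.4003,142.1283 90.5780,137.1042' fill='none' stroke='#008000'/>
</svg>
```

Since the viewBox matches the mm dimensions, user units are millimetres directly. The only transform is the Y-flip y_m = 153.4680 − y_svg.

Shape 1 is a regular polygon drawn with `<path>`. Its stroke #008000 means engrave at S309, F4136. After flipping Y the toolpath is (205.9578,137.4364) → (215.7150,60.5348) → (138.8134,50.7776) → (129.0562,127.6792) → (205.9578,137.4364), returning to the start.

Shape 2 is a quadratic bezier drawn with `<path>`. Its stroke #008000 means engrave at S309, F4136. After flipping Y the toolpath is (120.9004,59.9304) → (147.5112,89.6838) → (172.7093,112.9273) → (196.4947,129.6610).

Shape 3 is a cubic bezier drawn with `<path>`. Its stroke #008000 means engrave at S309, F4136. After flipping Y the toolpath is (93.1499,117.4447) → (87.3728,100.1935) → (79.9262,98.1764) → (73.9533,114.6083).

Shape 4 is a regular polygon drawn with `<path>`. Its stroke #008000 means engrave at S309, F4136. After flipping Y the toolpath is (150.7386,118.9145) → (163.9048,88.6700) → (131.1292,92.3900) → (150.7386,118.9145), returning to the start.

Shape 5 is a regular polygon drawn with `<polygon>`. Its stroke #008000 means engrave at S309, F4136. After flipping Y the toolpath is (46.6691,11.4973) → (31.5410,7.0764) → (17.7178,14.6476) → (13.2969,29.7757) → (20.8681,43.5989) → (35.9962,48.0198) → (49.8194,40.4486) → (54.2403,25.3205) → (46.6691,11.4973), returning to the start.

Shape 6 is a regular polygon drawn with `<polygon>`. Its stroke #008000 means engrave at S309, F4136. After flipping Y the toolpath is (65.3128,56.1034) → (80.6299,100.6338) → (124.9952,116.4227) → (165.0007,91.5807) → (170.5215,44.8144) → (137.4003,11.3397) → (90.5780,16.3638) → (65.3128,56.1034), returning to the start.

(bCNC post)
(Date: synthetic)
G21
G90
G00 X205.9578 Y137.4364
M3 S309
G1 X215.7150 Y60.5348 F4136
G1 X138.8134 Y50.7776
G1 X129.0562 Y127.6792
G1 X205.9578 Y137.4364
M5
G00 X120.9004 Y59.9304
M3 S309
G1 X147.5112 Y89.6838 F4136
G1 X172.7093 Y112.9273
G1 X196.4947 Y129.6610
M5
G00 X93.1499 Y117.4447
M3 S309
G1 X87.3728 Y100.1935 F4136
G1 X79.9262 Y98.1764
G1 X73.9533 Y114.6083
M5
G00 X150.7386 Y118.9145
M3 S309
G1 X163.9048 Y88.6700 F4136
G1 X131.1292 Y92.3900
G1 X150.7386 Y118.9145
M5
G00 X46.6691 Y11.4973
M3 S309
G1 X31.5410 Y7.0764 F4136
G1 X17.7178 Y14.6476
G1 X13.2969 Y29.7757
G1 X20.8681 Y43.5989
G1 X35.9962 Y48.0198
G1 X49.8194 Y40.4486
G1 X54.2403 Y25.3205
G1 X46.6691 Y11.4973
M5
G00 X65.3128 Y56.1034
M3 S309
G1 X80.6299 Y100.6338 F4136
G1 X124.9952 Y116.4227
G1 X165.0007 Y91.5807
G1 X170.5215 Y44.8144
G1 X137.4003 Y11.3397
G1 X90.5780 Y16.3638
G1 X65.3128 Y56.1034
M5
G00 X0.0000 Y0.0000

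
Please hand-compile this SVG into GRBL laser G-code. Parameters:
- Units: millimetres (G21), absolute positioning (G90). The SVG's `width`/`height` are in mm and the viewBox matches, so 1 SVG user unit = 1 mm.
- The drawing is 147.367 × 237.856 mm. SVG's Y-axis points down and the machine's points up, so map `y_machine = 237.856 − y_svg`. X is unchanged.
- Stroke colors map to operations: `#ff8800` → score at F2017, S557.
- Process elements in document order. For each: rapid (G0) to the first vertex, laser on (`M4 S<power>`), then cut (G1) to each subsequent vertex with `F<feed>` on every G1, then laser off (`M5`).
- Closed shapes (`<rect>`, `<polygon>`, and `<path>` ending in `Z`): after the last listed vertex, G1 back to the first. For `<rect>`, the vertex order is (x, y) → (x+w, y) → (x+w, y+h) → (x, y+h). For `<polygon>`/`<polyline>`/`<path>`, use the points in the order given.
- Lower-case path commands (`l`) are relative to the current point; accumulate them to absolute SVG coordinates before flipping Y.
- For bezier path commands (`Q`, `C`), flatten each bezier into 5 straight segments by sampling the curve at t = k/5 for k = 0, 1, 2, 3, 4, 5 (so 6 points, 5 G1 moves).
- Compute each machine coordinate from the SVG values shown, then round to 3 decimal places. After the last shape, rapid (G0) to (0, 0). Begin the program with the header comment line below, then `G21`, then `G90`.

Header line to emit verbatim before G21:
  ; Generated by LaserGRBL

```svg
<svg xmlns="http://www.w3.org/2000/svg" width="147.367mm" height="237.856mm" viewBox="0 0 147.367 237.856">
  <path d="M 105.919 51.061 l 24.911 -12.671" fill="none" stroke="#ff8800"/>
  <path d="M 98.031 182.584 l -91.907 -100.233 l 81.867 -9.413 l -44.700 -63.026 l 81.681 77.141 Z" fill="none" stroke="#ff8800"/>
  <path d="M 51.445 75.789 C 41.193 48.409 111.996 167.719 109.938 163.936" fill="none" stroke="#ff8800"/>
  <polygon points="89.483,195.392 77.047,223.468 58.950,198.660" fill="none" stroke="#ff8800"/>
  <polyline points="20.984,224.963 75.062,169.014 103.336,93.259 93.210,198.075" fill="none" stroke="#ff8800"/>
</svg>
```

Since the viewBox matches the mm dimensions, user units are millimetres directly. The only transform is the Y-flip y_m = 237.856 − y_svg.

Shape 1 is a line segment drawn with `<path>`. Its stroke #ff8800 means score at S557, F2017. After flipping Y the toolpath is (105.919,186.795) → (130.830,199.466).

Shape 2 is a closed polygon drawn with `<path>`. Its stroke #ff8800 means score at S557, F2017. After flipping Y the toolpath is (98.031,55.272) → (6.124,155.505) → (87.991,164.918) → (43.291,227.944) → (124.972,150.803) → (98.031,55.272), returning to the start.

Shape 3 is a cubic bezier drawn with `<path>`. Its stroke #ff8800 means score at S557, F2017. After flipping Y the toolpath is (51.445,162.067) → (53.789,163.050) → (68.198,141.778) → (87.285,111.199) → (103.661,84.263) → (109.938,73.920).

Shape 4 is a regular polygon drawn with `<polygon>`. Its stroke #ff8800 means score at S557, F2017. After flipping Y the toolpath is (89.483,42.464) → (77.047,14.388) → (58.950,39.196) → (89.483,42.464), returning to the start.

Shape 5 is a open polyline drawn with `<polyline>`. Its stroke #ff8800 means score at S557, F2017. After flipping Y the toolpath is (20.984,12.893) → (75.062,68.842) → (103.336,144.597) → (93.210,39.781).

; Generated by LaserGRBL
G21
G90
G0 X105.919 Y186.795
M4 S557
G1 X130.830 Y199.466 F2017
M5
G0 X98.031 Y55.272
M4 S557
G1 X6.124 Y155.505 F2017
G1 X87.991 Y164.918 F2017
G1 X43.291 Y227.944 F2017
G1 X124.972 Y150.803 F2017
G1 X98.031 Y55.272 F2017
M5
G0 X51.445 Y162.067
M4 S557
G1 X53.789 Y163.050 F2017
G1 X68.198 Y141.778 F2017
G1 X87.285 Y111.199 F2017
G1 X103.661 Y84.263 F2017
G1 X109.938 Y73.920 F2017
M5
G0 X89.483 Y42.464
M4 S557
G1 X77.047 Y14.388 F2017
G1 X58.950 Y39.196 F2017
G1 X89.483 Y42.464 F2017
M5
G0 X20.984 Y12.893
M4 S557
G1 X75.062 Y68.842 F2017
G1 X103.336 Y144.597 F2017
G1 X93.210 Y39.781 F2017
M5
G0 X0.000 Y0.000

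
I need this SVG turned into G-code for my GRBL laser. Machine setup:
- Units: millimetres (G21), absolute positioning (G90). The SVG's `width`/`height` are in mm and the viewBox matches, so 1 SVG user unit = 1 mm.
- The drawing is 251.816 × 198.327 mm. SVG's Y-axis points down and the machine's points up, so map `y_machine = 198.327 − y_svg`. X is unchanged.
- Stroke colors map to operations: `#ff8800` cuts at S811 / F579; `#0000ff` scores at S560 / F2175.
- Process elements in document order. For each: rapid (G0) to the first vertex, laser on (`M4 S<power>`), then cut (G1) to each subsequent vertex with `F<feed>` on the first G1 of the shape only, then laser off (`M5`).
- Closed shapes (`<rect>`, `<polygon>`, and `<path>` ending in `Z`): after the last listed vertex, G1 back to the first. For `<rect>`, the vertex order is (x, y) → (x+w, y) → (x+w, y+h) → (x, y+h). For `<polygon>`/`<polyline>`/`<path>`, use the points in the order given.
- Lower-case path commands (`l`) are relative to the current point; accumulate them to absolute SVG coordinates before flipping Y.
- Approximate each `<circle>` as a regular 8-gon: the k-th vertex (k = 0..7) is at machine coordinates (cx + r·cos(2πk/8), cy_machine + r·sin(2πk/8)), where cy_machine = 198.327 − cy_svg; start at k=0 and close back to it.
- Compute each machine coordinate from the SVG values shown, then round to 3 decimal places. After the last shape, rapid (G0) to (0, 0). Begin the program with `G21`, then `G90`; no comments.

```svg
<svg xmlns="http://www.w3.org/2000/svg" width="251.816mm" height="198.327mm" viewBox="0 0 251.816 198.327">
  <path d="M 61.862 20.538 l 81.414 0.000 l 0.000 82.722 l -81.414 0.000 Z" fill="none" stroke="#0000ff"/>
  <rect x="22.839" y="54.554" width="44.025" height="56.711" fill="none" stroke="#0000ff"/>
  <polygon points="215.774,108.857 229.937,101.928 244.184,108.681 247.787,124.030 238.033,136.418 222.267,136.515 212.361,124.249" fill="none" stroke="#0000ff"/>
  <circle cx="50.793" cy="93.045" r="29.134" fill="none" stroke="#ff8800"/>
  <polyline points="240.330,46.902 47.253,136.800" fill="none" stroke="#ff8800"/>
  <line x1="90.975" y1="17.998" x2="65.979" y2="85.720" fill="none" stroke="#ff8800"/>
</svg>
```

viewBox `0 0 251.816 198.327` with mm width/height → 1 unit = 1 mm. Flip: y_m = 198.327 − y_svg.

**Shape 1** — `<path>` rectangle, stroke `#0000ff` → score (S560, F2175). Machine vertices: (61.862,177.789) → (143.276,177.789) → (143.276,95.067) → (61.862,95.067) → (61.862,177.789). Closed: final G1 returns to the first vertex.

**Shape 2** — `<rect>` rectangle, stroke `#0000ff` → score (S560, F2175). Machine vertices: (22.839,143.773) → (66.864,143.773) → (66.864,87.062) → (22.839,87.062) → (22.839,143.773). Closed: final G1 returns to the first vertex.

**Shape 3** — `<polygon>` regular polygon, stroke `#0000ff` → score (S560, F2175). Machine vertices: (215.774,89.470) → (229.937,96.399) → (244.184,89.646) → (247.787,74.297) → (238.033,61.909) → (222.267,61.812) → (212.361,74.078) → (215.774,89.470). Closed: final G1 returns to the first vertex.

**Shape 4** — `<circle>` circle, stroke `#ff8800` → cut (S811, F579). Machine vertices: (79.927,105.282) → (71.394,125.883) → (50.793,134.416) → (30.192,125.883) → (21.659,105.282) → (30.192,84.681) → (50.793,76.148) → (71.394,84.681) → (79.927,105.282). Closed: final G1 returns to the first vertex.

**Shape 5** — `<polyline>` line segment, stroke `#ff8800` → cut (S811, F579). Machine vertices: (240.330,151.425) → (47.253,61.527). Open path.

**Shape 6** — `<line>` line segment, stroke `#ff8800` → cut (S811, F579). Machine vertices: (90.975,180.329) → (65.979,112.607). Open path.

G21
G90
G0 X61.862 Y177.789
M4 S560
G1 X143.276 Y177.789 F2175
G1 X143.276 Y95.067
G1 X61.862 Y95.067
G1 X61.862 Y177.789
M5
G0 X22.839 Y143.773
M4 S560
G1 X66.864 Y143.773 F2175
G1 X66.864 Y87.062
G1 X22.839 Y87.062
G1 X22.839 Y143.773
M5
G0 X215.774 Y89.470
M4 S560
G1 X229.937 Y96.399 F2175
G1 X244.184 Y89.646
G1 X247.787 Y74.297
G1 X238.033 Y61.909
G1 X222.267 Y61.812
G1 X212.361 Y74.078
G1 X215.774 Y89.470
M5
G0 X79.927 Y105.282
M4 S811
G1 X71.394 Y125.883 F579
G1 X50.793 Y134.416
G1 X30.192 Y125.883
G1 X21.659 Y105.282
G1 X30.192 Y84.681
G1 X50.793 Y76.148
G1 X71.394 Y84.681
G1 X79.927 Y105.282
M5
G0 X240.330 Y151.425
M4 S811
G1 X47.253 Y61.527 F579
M5
G0 X90.975 Y180.329
M4 S811
G1 X65.979 Y112.607 F579
M5
G0 X0.000 Y0.000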